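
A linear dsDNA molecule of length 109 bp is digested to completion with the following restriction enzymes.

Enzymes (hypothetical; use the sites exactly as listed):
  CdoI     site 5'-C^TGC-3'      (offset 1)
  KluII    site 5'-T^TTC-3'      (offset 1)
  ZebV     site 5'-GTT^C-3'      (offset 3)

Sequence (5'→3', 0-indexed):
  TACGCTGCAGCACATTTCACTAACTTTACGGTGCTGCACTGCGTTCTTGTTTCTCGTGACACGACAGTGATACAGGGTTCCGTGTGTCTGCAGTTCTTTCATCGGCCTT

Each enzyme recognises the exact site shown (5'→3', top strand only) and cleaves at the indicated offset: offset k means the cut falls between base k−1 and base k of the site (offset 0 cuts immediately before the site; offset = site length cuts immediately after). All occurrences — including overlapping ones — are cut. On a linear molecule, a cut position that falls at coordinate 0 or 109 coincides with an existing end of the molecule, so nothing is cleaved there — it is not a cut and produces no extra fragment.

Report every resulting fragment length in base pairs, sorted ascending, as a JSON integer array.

[2,5,5,5,6,7,9,10,12,19,29]

Per-enzyme occurrences:
  CdoI (CTGC, off=1): starts [4, 33, 38, 87] → cuts [5, 34, 39, 88]
  KluII (TTTC, off=1): starts [14, 49, 96] → cuts [15, 50, 97]
  ZebV (GTTC, off=3): starts [42, 76, 92] → cuts [45, 79, 95]

Pooled cuts: [5, 15, 34, 39, 45, 50, 79, 88, 95, 97]

Fragments:
  [0,5): 5 bp
  [5,15): 10 bp
  [15,34): 19 bp
  [34,39): 5 bp
  [39,45): 6 bp
  [45,50): 5 bp
  [50,79): 29 bp
  [79,88): 9 bp
  [88,95): 7 bp
  [95,97): 2 bp
  [97,109): 12 bp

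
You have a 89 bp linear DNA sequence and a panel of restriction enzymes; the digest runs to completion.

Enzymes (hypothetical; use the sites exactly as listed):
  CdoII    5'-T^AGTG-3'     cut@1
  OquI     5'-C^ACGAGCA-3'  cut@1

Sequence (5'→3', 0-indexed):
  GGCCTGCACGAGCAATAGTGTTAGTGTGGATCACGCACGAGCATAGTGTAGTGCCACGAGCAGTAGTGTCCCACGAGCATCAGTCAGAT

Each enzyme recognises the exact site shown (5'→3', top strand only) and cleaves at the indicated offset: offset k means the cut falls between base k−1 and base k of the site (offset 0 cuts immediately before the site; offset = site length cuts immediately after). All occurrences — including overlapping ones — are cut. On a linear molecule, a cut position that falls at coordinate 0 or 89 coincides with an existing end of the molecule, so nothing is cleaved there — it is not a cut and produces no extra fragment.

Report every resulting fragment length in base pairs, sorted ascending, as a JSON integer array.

[5,6,6,7,8,8,9,9,14,17]

Site scan:
  CdoII TAGTG/1: at [15, 21, 43, 48, 63] ⇒ [16, 22, 44, 49, 64]
  OquI CACGAGCA/1: at [6, 35, 54, 71] ⇒ [7, 36, 55, 72]

All cut coordinates (distinct, sorted): [7, 16, 22, 36, 44, 49, 55, 64, 72]

Fragments:
  [0,7): 7 bp
  [7,16): 9 bp
  [16,22): 6 bp
  [22,36): 14 bp
  [36,44): 8 bp
  [44,49): 5 bp
  [49,55): 6 bp
  [55,64): 9 bp
  [64,72): 8 bp
  [72,89): 17 bp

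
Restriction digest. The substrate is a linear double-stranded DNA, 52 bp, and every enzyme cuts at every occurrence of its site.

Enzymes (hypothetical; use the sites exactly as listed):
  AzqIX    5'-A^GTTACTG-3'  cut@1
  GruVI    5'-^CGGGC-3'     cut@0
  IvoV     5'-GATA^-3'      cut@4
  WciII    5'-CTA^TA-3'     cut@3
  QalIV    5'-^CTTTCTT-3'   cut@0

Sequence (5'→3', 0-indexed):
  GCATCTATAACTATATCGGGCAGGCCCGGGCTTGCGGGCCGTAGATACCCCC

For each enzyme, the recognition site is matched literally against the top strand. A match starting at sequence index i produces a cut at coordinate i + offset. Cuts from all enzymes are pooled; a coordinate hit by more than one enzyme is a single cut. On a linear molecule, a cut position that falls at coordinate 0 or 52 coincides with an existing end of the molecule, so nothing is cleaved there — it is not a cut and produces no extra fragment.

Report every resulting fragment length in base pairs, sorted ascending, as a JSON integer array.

[3,5,6,7,8,10,13]

Per-enzyme occurrences:
  AzqIX (AGTTACTG, off=1): no sites
  GruVI (CGGGC, off=0): starts [16, 26, 34] → cuts [16, 26, 34]
  IvoV (GATA, off=4): starts [43] → cuts [47]
  WciII (CTATA, off=3): starts [4, 10] → cuts [7, 13]
  QalIV (CTTTCTT, off=0): no sites

Pooled cuts: [7, 13, 16, 26, 34, 47]

Fragment lengths:
  [0,7): 7 bp
  [7,13): 6 bp
  [13,16): 3 bp
  [16,26): 10 bp
  [26,34): 8 bp
  [34,47): 13 bp
  [47,52): 5 bp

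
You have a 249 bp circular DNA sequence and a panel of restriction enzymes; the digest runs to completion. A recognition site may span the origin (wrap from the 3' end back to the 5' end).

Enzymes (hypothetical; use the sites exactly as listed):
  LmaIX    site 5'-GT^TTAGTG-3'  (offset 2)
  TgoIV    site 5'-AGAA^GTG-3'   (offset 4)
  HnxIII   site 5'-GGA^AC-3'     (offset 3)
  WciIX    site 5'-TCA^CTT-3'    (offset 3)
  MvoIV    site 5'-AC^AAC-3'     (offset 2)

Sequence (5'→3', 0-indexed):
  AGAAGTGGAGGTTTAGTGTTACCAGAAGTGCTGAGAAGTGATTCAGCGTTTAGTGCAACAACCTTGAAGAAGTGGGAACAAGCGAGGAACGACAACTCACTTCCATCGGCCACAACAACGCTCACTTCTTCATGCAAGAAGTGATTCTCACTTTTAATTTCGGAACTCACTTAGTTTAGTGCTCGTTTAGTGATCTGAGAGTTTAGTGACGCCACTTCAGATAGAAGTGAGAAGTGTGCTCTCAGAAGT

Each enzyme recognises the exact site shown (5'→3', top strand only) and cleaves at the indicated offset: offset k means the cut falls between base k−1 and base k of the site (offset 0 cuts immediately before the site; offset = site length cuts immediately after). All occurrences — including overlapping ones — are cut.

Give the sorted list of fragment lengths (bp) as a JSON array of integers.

Per-enzyme occurrences:
  LmaIX (GTTTAGTG, off=2): starts [10, 47, 173, 184, 200] → cuts [12, 49, 175, 186, 202]
  TgoIV (AGAAGTG, off=4): starts [0, 23, 33, 67, 136, 222, 229] → cuts [4, 27, 37, 71, 140, 226, 233]
  HnxIII (GGAAC, off=3): starts [74, 85, 161] → cuts [77, 88, 164]
  WciIX (TCACTT, off=3): starts [96, 121, 147, 166] → cuts [99, 124, 150, 169]
  MvoIV (ACAAC, off=2): starts [57, 91, 111, 114] → cuts [59, 93, 113, 116]

All cut coordinates (distinct, sorted): [4, 12, 27, 37, 49, 59, 71, 77, 88, 93, 99, 113, 116, 124, 140, 150, 164, 169, 175, 186, 202, 226, 233]

Fragment lengths:
  4→12: 8 bp
  12→27: 15 bp
  27→37: 10 bp
  37→49: 12 bp
  49→59: 10 bp
  59→71: 12 bp
  71→77: 6 bp
  77→88: 11 bp
  88→93: 5 bp
  93→99: 6 bp
  99→113: 14 bp
  113→116: 3 bp
  116→124: 8 bp
  124→140: 16 bp
  140→150: 10 bp
  150→164: 14 bp
  164→169: 5 bp
  169→175: 6 bp
  175→186: 11 bp
  186→202: 16 bp
  202→226: 24 bp
  226→233: 7 bp
  233→4 (wrap): 249-233+4 = 20 bp

[3,5,5,6,6,6,7,8,8,10,10,10,11,11,12,12,14,14,15,16,16,20,24]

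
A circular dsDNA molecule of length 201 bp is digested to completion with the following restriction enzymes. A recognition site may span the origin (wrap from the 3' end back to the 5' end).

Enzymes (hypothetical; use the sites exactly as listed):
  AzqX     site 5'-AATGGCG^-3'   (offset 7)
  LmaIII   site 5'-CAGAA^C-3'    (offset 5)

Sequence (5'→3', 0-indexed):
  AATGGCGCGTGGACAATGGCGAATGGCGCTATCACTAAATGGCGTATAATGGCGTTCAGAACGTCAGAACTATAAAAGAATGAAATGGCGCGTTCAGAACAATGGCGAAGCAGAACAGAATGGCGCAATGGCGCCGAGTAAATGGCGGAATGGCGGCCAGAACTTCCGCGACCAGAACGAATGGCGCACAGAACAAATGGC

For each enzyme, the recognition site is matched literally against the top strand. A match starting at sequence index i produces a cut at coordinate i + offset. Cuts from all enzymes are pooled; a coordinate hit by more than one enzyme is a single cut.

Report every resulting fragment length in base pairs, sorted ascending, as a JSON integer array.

Site scan:
  AzqX (AATGGCG, off=7): starts [0, 14, 21, 37, 47, 83, 100, 118, 126, 140, 148, 179] → cuts [7, 21, 28, 44, 54, 90, 107, 125, 133, 147, 155, 186]
  LmaIII (CAGAAC, off=5): starts [56, 64, 94, 110, 157, 172, 188] → cuts [61, 69, 99, 115, 162, 177, 193]

Pooled cuts: [7, 21, 28, 44, 54, 61, 69, 90, 99, 107, 115, 125, 133, 147, 155, 162, 177, 186, 193]

Fragment lengths:
  7→21: 14 bp
  21→28: 7 bp
  28→44: 16 bp
  44→54: 10 bp
  54→61: 7 bp
  61→69: 8 bp
  69→90: 21 bp
  90→99: 9 bp
  99→107: 8 bp
  107→115: 8 bp
  115→125: 10 bp
  125→133: 8 bp
  133→147: 14 bp
  147→155: 8 bp
  155→162: 7 bp
  162→177: 15 bp
  177→186: 9 bp
  186→193: 7 bp
  193→7 (wrap): 201-193+7 = 15 bp

[7,7,7,7,8,8,8,8,8,9,9,10,10,14,14,15,15,16,21]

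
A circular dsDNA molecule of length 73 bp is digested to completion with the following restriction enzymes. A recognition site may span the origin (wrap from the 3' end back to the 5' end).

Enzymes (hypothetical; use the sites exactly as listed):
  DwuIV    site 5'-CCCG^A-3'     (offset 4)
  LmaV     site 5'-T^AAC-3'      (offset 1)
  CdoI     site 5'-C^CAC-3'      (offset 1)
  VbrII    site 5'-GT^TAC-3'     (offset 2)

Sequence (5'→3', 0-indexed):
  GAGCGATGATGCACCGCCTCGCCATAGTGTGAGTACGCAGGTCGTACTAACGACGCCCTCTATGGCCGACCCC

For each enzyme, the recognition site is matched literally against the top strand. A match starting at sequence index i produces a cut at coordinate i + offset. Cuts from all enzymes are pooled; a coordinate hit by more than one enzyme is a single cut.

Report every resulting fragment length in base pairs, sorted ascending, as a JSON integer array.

Scan for sites:
  DwuIV CCCGA/4: at [70] ⇒ [1]
  LmaV TAAC/1: at [47] ⇒ [48]
  CdoI (CCAC, off=1): no sites
  VbrII (GTTAC, off=2): no sites

All cut coordinates (distinct, sorted): [1, 48]

Fragments:
  1→48: 47 bp
  48→1 (wrap): 73-48+1 = 26 bp

[26,47]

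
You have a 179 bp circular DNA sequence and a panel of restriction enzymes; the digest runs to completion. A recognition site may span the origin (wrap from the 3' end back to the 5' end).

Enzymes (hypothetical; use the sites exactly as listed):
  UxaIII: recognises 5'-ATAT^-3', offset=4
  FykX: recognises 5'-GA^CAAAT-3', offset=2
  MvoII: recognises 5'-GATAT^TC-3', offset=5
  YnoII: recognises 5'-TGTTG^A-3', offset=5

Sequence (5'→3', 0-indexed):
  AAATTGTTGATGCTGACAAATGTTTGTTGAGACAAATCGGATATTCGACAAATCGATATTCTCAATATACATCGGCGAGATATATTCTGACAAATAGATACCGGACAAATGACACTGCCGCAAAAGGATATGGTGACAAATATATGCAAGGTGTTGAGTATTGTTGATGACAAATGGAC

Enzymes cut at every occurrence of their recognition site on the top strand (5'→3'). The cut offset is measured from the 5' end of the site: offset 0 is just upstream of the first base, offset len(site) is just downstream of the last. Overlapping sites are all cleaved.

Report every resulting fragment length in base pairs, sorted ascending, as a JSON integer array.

Per-enzyme occurrences:
  UxaIII (ATAT, off=4): starts [40, 55, 64, 79, 81, 127, 139, 141] → cuts [44, 59, 68, 83, 85, 131, 143, 145]
  FykX (GACAAAT, off=2): starts [14, 30, 46, 88, 103, 134, 168, 176] → cuts [16, 32, 48, 90, 105, 136, 170, 178]
  MvoII (GATATTC, off=5): starts [39, 54] → cuts [44, 59]
  YnoII (TGTTGA, off=5): starts [4, 24, 151, 161] → cuts [9, 29, 156, 166]

All cut coordinates (distinct, sorted): [9, 16, 29, 32, 44, 48, 59, 68, 83, 85, 90, 105, 131, 136, 143, 145, 156, 166, 170, 178]

Fragments:
  9→16: 7 bp
  16→29: 13 bp
  29→32: 3 bp
  32→44: 12 bp
  44→48: 4 bp
  48→59: 11 bp
  59→68: 9 bp
  68→83: 15 bp
  83→85: 2 bp
  85→90: 5 bp
  90→105: 15 bp
  105→131: 26 bp
  131→136: 5 bp
  136→143: 7 bp
  143→145: 2 bp
  145→156: 11 bp
  156→166: 10 bp
  166→170: 4 bp
  170→178: 8 bp
  178→9 (wrap): 179-178+9 = 10 bp

[2,2,3,4,4,5,5,7,7,8,9,10,10,11,11,12,13,15,15,26]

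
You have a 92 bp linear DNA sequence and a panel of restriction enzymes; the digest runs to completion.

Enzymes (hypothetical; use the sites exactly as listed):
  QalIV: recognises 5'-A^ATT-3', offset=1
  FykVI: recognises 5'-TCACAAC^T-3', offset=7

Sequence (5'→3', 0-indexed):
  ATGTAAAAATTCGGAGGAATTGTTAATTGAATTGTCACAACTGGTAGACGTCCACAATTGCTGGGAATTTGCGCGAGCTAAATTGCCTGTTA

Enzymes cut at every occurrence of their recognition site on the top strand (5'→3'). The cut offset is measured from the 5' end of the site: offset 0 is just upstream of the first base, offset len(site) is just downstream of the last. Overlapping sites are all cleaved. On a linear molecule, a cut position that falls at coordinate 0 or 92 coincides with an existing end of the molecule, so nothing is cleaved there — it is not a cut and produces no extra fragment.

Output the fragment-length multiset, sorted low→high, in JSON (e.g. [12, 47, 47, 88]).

Per-enzyme occurrences:
  QalIV AATT/1: at [7, 17, 24, 29, 55, 65, 80] ⇒ [8, 18, 25, 30, 56, 66, 81]
  FykVI TCACAACT/7: at [34] ⇒ [41]

All cut coordinates (distinct, sorted): [8, 18, 25, 30, 41, 56, 66, 81]

Fragment lengths:
  [0,8): 8 bp
  [8,18): 10 bp
  [18,25): 7 bp
  [25,30): 5 bp
  [30,41): 11 bp
  [41,56): 15 bp
  [56,66): 10 bp
  [66,81): 15 bp
  [81,92): 11 bp

[5,7,8,10,10,11,11,15,15]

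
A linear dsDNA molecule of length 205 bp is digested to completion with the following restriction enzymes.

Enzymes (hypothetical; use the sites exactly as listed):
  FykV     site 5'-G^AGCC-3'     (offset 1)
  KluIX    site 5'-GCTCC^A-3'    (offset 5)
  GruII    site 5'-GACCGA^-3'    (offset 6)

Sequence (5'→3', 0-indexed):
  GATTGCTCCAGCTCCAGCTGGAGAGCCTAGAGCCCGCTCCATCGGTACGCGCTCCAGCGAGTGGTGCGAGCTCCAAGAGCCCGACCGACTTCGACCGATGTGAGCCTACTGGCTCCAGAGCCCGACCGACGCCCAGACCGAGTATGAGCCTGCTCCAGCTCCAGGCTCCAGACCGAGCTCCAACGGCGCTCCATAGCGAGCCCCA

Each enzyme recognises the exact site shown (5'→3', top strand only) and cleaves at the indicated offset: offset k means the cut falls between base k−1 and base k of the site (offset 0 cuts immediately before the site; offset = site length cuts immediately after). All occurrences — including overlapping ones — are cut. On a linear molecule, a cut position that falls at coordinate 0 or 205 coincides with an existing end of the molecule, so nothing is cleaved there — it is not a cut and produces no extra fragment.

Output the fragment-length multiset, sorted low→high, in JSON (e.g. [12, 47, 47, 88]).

Scan for sites:
  FykV (GAGCC, off=1): starts [22, 29, 76, 101, 117, 145, 197] → cuts [23, 30, 77, 102, 118, 146, 198]
  KluIX (GCTCCA, off=5): starts [4, 10, 35, 50, 69, 111, 151, 157, 164, 176, 187] → cuts [9, 15, 40, 55, 74, 116, 156, 162, 169, 181, 192]
  GruII (GACCGA, off=6): starts [82, 92, 123, 135, 170] → cuts [88, 98, 129, 141, 176]

All cut coordinates (distinct, sorted): [9, 15, 23, 30, 40, 55, 74, 77, 88, 98, 102, 116, 118, 129, 141, 146, 156, 162, 169, 176, 181, 192, 198]

Fragments:
  [0,9): 9 bp
  [9,15): 6 bp
  [15,23): 8 bp
  [23,30): 7 bp
  [30,40): 10 bp
  [40,55): 15 bp
  [55,74): 19 bp
  [74,77): 3 bp
  [77,88): 11 bp
  [88,98): 10 bp
  [98,102): 4 bp
  [102,116): 14 bp
  [116,118): 2 bp
  [118,129): 11 bp
  [129,141): 12 bp
  [141,146): 5 bp
  [146,156): 10 bp
  [156,162): 6 bp
  [162,169): 7 bp
  [169,176): 7 bp
  [176,181): 5 bp
  [181,192): 11 bp
  [192,198): 6 bp
  [198,205): 7 bp

[2,3,4,5,5,6,6,6,7,7,7,7,8,9,10,10,10,11,11,11,12,14,15,19]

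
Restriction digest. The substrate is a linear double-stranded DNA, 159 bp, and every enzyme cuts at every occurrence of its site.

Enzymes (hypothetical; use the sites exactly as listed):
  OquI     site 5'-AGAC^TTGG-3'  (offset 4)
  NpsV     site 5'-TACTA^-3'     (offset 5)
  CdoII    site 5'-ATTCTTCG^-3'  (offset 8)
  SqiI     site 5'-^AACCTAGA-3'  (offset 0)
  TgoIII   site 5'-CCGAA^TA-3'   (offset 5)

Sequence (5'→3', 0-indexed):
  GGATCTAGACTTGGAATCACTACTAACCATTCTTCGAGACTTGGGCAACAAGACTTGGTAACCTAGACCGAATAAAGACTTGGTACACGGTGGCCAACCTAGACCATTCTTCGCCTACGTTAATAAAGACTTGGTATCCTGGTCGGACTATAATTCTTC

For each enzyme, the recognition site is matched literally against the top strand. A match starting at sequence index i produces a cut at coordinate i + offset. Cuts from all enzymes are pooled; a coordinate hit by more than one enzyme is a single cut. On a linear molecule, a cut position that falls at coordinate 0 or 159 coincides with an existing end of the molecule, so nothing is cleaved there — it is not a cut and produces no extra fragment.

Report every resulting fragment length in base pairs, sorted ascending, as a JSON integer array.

Per-enzyme occurrences:
  OquI (AGACTTGG, off=4): starts [6, 36, 50, 75, 126] → cuts [10, 40, 54, 79, 130]
  NpsV (TACTA, off=5): starts [20] → cuts [25]
  CdoII (ATTCTTCG, off=8): starts [28, 105] → cuts [36, 113]
  SqiI (AACCTAGA, off=0): starts [59, 95] → cuts [59, 95]
  TgoIII (CCGAATA, off=5): starts [67] → cuts [72]

All cut coordinates (distinct, sorted): [10, 25, 36, 40, 54, 59, 72, 79, 95, 113, 130]

Fragment lengths:
  [0,10): 10 bp
  [10,25): 15 bp
  [25,36): 11 bp
  [36,40): 4 bp
  [40,54): 14 bp
  [54,59): 5 bp
  [59,72): 13 bp
  [72,79): 7 bp
  [79,95): 16 bp
  [95,113): 18 bp
  [113,130): 17 bp
  [130,159): 29 bp

[4,5,7,10,11,13,14,15,16,17,18,29]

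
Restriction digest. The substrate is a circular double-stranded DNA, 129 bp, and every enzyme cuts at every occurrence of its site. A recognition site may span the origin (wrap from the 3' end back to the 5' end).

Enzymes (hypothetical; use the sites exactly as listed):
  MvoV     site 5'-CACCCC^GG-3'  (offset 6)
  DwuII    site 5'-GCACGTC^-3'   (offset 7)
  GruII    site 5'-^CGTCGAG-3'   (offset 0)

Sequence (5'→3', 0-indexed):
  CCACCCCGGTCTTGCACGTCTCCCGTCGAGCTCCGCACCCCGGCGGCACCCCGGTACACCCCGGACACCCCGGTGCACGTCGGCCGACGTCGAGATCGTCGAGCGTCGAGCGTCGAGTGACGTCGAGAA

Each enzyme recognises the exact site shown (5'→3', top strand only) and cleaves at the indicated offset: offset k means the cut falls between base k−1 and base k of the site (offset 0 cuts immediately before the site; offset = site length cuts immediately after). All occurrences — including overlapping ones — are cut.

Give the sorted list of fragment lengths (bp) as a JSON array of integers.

Site scan:
  MvoV CACCCCGG/6: at [1, 35, 46, 56, 65] ⇒ [7, 41, 52, 62, 71]
  DwuII GCACGTC/7: at [13, 74] ⇒ [20, 81]
  GruII CGTCGAG/0: at [23, 87, 96, 103, 110, 120] ⇒ [23, 87, 96, 103, 110, 120]

Pooled cuts: [7, 20, 23, 41, 52, 62, 71, 81, 87, 96, 103, 110, 120]

Fragment lengths:
  7→20: 13 bp
  20→23: 3 bp
  23→41: 18 bp
  41→52: 11 bp
  52→62: 10 bp
  62→71: 9 bp
  71→81: 10 bp
  81→87: 6 bp
  87→96: 9 bp
  96→103: 7 bp
  103→110: 7 bp
  110→120: 10 bp
  120→7 (wrap): 129-120+7 = 16 bp

[3,6,7,7,9,9,10,10,10,11,13,16,18]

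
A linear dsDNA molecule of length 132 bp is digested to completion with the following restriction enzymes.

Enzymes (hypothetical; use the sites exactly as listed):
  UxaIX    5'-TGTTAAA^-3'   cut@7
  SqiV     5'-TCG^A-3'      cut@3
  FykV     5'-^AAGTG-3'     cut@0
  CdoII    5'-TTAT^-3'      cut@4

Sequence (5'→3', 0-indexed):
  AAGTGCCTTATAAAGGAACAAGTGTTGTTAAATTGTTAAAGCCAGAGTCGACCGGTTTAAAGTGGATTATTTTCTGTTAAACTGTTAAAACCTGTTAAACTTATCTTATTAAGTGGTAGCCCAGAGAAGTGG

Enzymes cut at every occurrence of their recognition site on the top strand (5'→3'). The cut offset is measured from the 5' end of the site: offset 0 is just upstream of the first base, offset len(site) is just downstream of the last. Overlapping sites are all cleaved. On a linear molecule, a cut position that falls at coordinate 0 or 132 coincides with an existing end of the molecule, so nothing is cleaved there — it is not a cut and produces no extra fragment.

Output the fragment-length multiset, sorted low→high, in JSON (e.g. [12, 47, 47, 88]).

[1,5,5,6,8,8,8,9,10,10,11,11,11,13,16]

Scan for sites:
  UxaIX TGTTAAA/7: at [25, 33, 74, 82, 92] ⇒ [32, 40, 81, 89, 99]
  SqiV TCGA/3: at [47] ⇒ [50]
  FykV AAGTG/0: at [0, 19, 59, 110, 126] ⇒ [19, 59, 110, 126] (position 0 is a terminus of the linear molecule — no cut)
  CdoII TTAT/4: at [7, 66, 100, 105] ⇒ [11, 70, 104, 109]

Pooled cuts: [11, 19, 32, 40, 50, 59, 70, 81, 89, 99, 104, 109, 110, 126]

Fragments:
  [0,11): 11 bp
  [11,19): 8 bp
  [19,32): 13 bp
  [32,40): 8 bp
  [40,50): 10 bp
  [50,59): 9 bp
  [59,70): 11 bp
  [70,81): 11 bp
  [81,89): 8 bp
  [89,99): 10 bp
  [99,104): 5 bp
  [104,109): 5 bp
  [109,110): 1 bp
  [110,126): 16 bp
  [126,132): 6 bp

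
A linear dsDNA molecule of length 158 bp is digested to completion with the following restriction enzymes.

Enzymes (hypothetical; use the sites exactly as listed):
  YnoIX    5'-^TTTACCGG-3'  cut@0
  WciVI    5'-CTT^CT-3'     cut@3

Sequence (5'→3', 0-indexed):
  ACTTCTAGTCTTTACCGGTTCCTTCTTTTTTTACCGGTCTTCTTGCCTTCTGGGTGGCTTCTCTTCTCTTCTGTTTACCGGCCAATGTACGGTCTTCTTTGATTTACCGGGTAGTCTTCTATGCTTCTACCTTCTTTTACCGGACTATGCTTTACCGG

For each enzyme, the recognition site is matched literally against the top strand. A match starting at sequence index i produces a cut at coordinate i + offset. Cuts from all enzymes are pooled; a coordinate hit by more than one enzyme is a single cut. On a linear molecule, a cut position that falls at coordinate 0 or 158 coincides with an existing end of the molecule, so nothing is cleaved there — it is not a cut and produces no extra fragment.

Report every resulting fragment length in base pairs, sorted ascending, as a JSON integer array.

[2,3,4,5,5,5,6,6,7,8,8,8,11,12,14,15,16,23]

Site scan:
  YnoIX (TTTACCGG, off=0): starts [10, 29, 73, 102, 135, 150] → cuts [10, 29, 73, 102, 135, 150]
  WciVI (CTTCT, off=3): starts [1, 21, 38, 46, 57, 62, 67, 93, 115, 123, 130] → cuts [4, 24, 41, 49, 60, 65, 70, 96, 118, 126, 133]

All cut coordinates (distinct, sorted): [4, 10, 24, 29, 41, 49, 60, 65, 70, 73, 96, 102, 118, 126, 133, 135, 150]

Fragments:
  [0,4): 4 bp
  [4,10): 6 bp
  [10,24): 14 bp
  [24,29): 5 bp
  [29,41): 12 bp
  [41,49): 8 bp
  [49,60): 11 bp
  [60,65): 5 bp
  [65,70): 5 bp
  [70,73): 3 bp
  [73,96): 23 bp
  [96,102): 6 bp
  [102,118): 16 bp
  [118,126): 8 bp
  [126,133): 7 bp
  [133,135): 2 bp
  [135,150): 15 bp
  [150,158): 8 bp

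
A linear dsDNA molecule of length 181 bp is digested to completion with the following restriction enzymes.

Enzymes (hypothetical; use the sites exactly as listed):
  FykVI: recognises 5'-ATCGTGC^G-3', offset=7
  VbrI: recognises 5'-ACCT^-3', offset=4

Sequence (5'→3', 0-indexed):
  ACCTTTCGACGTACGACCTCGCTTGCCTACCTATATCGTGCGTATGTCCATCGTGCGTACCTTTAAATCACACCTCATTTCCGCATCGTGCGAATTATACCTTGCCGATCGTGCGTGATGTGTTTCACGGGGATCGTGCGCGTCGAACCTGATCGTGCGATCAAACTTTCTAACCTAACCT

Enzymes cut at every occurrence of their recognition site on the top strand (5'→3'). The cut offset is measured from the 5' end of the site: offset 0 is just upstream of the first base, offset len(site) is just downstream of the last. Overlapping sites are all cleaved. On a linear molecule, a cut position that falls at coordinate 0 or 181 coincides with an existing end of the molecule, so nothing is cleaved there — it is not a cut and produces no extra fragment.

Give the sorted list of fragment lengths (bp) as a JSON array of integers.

Per-enzyme occurrences:
  FykVI ATCGTGCG/7: at [34, 49, 84, 107, 132, 151] ⇒ [41, 56, 91, 114, 139, 158]
  VbrI ACCT/4: at [0, 15, 28, 58, 71, 98, 146, 172, 177] ⇒ [4, 19, 32, 62, 75, 102, 150, 176] (position 181 is a terminus of the linear molecule — no cut)

Pooled cuts: [4, 19, 32, 41, 56, 62, 75, 91, 102, 114, 139, 150, 158, 176]

Fragment lengths:
  [0,4): 4 bp
  [4,19): 15 bp
  [19,32): 13 bp
  [32,41): 9 bp
  [41,56): 15 bp
  [56,62): 6 bp
  [62,75): 13 bp
  [75,91): 16 bp
  [91,102): 11 bp
  [102,114): 12 bp
  [114,139): 25 bp
  [139,150): 11 bp
  [150,158): 8 bp
  [158,176): 18 bp
  [176,181): 5 bp

[4,5,6,8,9,11,11,12,13,13,15,15,16,18,25]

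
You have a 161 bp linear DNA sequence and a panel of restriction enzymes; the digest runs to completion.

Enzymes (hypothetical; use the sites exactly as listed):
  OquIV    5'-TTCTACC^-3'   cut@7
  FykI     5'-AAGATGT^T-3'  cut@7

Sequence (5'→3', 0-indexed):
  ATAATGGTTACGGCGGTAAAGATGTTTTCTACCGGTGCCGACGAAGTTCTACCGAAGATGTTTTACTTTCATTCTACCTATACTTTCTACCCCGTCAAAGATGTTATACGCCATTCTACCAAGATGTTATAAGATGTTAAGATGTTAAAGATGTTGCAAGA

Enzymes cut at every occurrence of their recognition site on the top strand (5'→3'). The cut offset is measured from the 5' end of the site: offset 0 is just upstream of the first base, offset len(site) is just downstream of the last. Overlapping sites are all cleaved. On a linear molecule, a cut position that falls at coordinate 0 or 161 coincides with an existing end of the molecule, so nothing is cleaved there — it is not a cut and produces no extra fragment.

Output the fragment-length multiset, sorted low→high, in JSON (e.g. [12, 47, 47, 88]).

[7,7,8,8,8,9,10,13,13,16,17,20,25]

Site scan:
  OquIV TTCTACC/7: at [26, 46, 71, 84, 113] ⇒ [33, 53, 78, 91, 120]
  FykI AAGATGTT/7: at [18, 54, 97, 120, 130, 138, 147] ⇒ [25, 61, 104, 127, 137, 145, 154]

All cut coordinates (distinct, sorted): [25, 33, 53, 61, 78, 91, 104, 120, 127, 137, 145, 154]

Fragments:
  [0,25): 25 bp
  [25,33): 8 bp
  [33,53): 20 bp
  [53,61): 8 bp
  [61,78): 17 bp
  [78,91): 13 bp
  [91,104): 13 bp
  [104,120): 16 bp
  [120,127): 7 bp
  [127,137): 10 bp
  [137,145): 8 bp
  [145,154): 9 bp
  [154,161): 7 bp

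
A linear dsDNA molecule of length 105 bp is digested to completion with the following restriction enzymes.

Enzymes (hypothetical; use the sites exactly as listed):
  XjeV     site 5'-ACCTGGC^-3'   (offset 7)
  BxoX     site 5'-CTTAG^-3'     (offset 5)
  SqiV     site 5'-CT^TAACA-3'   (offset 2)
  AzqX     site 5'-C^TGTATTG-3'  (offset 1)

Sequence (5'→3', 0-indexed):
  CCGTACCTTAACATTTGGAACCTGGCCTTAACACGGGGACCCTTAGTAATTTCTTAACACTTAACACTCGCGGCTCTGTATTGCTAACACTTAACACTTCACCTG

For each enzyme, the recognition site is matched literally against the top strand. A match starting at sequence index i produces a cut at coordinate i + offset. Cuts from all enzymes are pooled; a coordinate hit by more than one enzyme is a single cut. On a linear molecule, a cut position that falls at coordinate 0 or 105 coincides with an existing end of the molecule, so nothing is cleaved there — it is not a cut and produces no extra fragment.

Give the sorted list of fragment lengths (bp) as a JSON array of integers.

Per-enzyme occurrences:
  XjeV ACCTGGC/7: at [19] ⇒ [26]
  BxoX CTTAG/5: at [41] ⇒ [46]
  SqiV CTTAACA/2: at [6, 26, 52, 59, 89] ⇒ [8, 28, 54, 61, 91]
  AzqX CTGTATTG/1: at [75] ⇒ [76]

Pooled cuts: [8, 26, 28, 46, 54, 61, 76, 91]

Fragment lengths:
  [0,8): 8 bp
  [8,26): 18 bp
  [26,28): 2 bp
  [28,46): 18 bp
  [46,54): 8 bp
  [54,61): 7 bp
  [61,76): 15 bp
  [76,91): 15 bp
  [91,105): 14 bp

[2,7,8,8,14,15,15,18,18]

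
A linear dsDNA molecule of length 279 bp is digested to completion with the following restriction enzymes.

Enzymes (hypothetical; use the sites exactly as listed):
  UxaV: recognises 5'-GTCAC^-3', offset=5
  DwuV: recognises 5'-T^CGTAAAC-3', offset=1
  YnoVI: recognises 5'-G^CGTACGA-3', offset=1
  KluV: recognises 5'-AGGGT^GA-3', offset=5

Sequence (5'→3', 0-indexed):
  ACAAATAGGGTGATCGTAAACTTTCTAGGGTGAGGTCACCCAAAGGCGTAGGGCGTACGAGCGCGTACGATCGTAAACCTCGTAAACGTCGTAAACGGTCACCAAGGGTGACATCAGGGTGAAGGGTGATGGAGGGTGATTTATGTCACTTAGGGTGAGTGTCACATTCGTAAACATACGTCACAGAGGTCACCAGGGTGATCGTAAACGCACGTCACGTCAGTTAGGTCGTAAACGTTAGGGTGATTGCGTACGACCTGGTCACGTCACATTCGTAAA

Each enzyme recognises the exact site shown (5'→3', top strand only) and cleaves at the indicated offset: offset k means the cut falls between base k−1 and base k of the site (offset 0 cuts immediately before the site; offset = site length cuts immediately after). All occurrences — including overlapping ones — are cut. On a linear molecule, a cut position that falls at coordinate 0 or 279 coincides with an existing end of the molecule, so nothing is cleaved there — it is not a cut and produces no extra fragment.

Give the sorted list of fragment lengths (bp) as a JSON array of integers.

[3,3,3,5,5,6,7,7,7,8,8,9,9,9,9,9,10,10,11,11,11,12,13,14,15,16,16,16,17]

Per-enzyme occurrences:
  UxaV (GTCAC, off=5): starts [34, 97, 144, 160, 179, 188, 213, 260, 265] → cuts [39, 102, 149, 165, 184, 193, 218, 265, 270]
  DwuV (TCGTAAAC, off=1): starts [13, 70, 79, 88, 167, 201, 228] → cuts [14, 71, 80, 89, 168, 202, 229]
  YnoVI (GCGTACGA, off=1): starts [52, 62, 248] → cuts [53, 63, 249]
  KluV (AGGGTGA, off=5): starts [6, 26, 104, 115, 122, 132, 151, 194, 239] → cuts [11, 31, 109, 120, 127, 137, 156, 199, 244]

Pooled cuts: [11, 14, 31, 39, 53, 63, 71, 80, 89, 102, 109, 120, 127, 137, 149, 156, 165, 168, 184, 193, 199, 202, 218, 229, 244, 249, 265, 270]

Fragment lengths:
  [0,11): 11 bp
  [11,14): 3 bp
  [14,31): 17 bp
  [31,39): 8 bp
  [39,53): 14 bp
  [53,63): 10 bp
  [63,71): 8 bp
  [71,80): 9 bp
  [80,89): 9 bp
  [89,102): 13 bp
  [102,109): 7 bp
  [109,120): 11 bp
  [120,127): 7 bp
  [127,137): 10 bp
  [137,149): 12 bp
  [149,156): 7 bp
  [156,165): 9 bp
  [165,168): 3 bp
  [168,184): 16 bp
  [184,193): 9 bp
  [193,199): 6 bp
  [199,202): 3 bp
  [202,218): 16 bp
  [218,229): 11 bp
  [229,244): 15 bp
  [244,249): 5 bp
  [249,265): 16 bp
  [265,270): 5 bp
  [270,279): 9 bp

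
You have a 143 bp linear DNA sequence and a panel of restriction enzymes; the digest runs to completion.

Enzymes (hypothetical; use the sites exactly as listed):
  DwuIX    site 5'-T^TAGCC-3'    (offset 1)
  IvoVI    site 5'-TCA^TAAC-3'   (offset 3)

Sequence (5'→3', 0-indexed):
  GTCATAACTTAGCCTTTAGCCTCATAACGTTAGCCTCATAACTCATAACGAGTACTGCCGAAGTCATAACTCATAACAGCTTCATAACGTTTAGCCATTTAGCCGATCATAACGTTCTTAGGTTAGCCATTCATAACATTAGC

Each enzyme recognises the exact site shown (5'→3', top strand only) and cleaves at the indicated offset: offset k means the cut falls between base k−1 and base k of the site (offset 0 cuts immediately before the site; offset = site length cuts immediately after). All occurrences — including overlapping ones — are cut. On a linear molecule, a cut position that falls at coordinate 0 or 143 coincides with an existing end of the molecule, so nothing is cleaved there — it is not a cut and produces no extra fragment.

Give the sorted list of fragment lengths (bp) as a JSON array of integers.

[4,5,6,7,7,7,7,8,8,8,10,10,10,11,14,21]

Scan for sites:
  DwuIX TTAGCC/1: at [8, 15, 29, 90, 98, 122] ⇒ [9, 16, 30, 91, 99, 123]
  IvoVI TCATAAC/3: at [1, 21, 35, 42, 63, 70, 81, 106, 130] ⇒ [4, 24, 38, 45, 66, 73, 84, 109, 133]

Pooled cuts: [4, 9, 16, 24, 30, 38, 45, 66, 73, 84, 91, 99, 109, 123, 133]

Fragment lengths:
  [0,4): 4 bp
  [4,9): 5 bp
  [9,16): 7 bp
  [16,24): 8 bp
  [24,30): 6 bp
  [30,38): 8 bp
  [38,45): 7 bp
  [45,66): 21 bp
  [66,73): 7 bp
  [73,84): 11 bp
  [84,91): 7 bp
  [91,99): 8 bp
  [99,109): 10 bp
  [109,123): 14 bp
  [123,133): 10 bp
  [133,143): 10 bp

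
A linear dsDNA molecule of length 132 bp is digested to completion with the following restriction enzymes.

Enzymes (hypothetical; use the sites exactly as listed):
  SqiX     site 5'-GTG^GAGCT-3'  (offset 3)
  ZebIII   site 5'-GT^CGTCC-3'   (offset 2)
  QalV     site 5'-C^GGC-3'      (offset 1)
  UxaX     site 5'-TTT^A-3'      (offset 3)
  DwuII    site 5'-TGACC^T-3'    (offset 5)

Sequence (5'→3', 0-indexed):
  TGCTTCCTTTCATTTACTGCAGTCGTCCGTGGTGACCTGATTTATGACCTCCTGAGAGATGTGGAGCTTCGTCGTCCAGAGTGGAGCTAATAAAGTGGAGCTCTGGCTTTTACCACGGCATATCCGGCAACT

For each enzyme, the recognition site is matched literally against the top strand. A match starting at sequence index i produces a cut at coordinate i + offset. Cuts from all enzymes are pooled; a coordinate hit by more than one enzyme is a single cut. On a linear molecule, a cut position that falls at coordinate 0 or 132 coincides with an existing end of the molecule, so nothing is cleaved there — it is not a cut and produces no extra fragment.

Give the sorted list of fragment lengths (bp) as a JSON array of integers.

[5,6,6,7,8,9,9,11,14,14,14,14,15]

Scan for sites:
  SqiX (GTGGAGCT, off=3): starts [60, 80, 94] → cuts [63, 83, 97]
  ZebIII (GTCGTCC, off=2): starts [21, 70] → cuts [23, 72]
  QalV (CGGC, off=1): starts [115, 124] → cuts [116, 125]
  UxaX (TTTA, off=3): starts [12, 40, 108] → cuts [15, 43, 111]
  DwuII (TGACCT, off=5): starts [32, 44] → cuts [37, 49]

Pooled cuts: [15, 23, 37, 43, 49, 63, 72, 83, 97, 111, 116, 125]

Fragment lengths:
  [0,15): 15 bp
  [15,23): 8 bp
  [23,37): 14 bp
  [37,43): 6 bp
  [43,49): 6 bp
  [49,63): 14 bp
  [63,72): 9 bp
  [72,83): 11 bp
  [83,97): 14 bp
  [97,111): 14 bp
  [111,116): 5 bp
  [116,125): 9 bp
  [125,132): 7 bp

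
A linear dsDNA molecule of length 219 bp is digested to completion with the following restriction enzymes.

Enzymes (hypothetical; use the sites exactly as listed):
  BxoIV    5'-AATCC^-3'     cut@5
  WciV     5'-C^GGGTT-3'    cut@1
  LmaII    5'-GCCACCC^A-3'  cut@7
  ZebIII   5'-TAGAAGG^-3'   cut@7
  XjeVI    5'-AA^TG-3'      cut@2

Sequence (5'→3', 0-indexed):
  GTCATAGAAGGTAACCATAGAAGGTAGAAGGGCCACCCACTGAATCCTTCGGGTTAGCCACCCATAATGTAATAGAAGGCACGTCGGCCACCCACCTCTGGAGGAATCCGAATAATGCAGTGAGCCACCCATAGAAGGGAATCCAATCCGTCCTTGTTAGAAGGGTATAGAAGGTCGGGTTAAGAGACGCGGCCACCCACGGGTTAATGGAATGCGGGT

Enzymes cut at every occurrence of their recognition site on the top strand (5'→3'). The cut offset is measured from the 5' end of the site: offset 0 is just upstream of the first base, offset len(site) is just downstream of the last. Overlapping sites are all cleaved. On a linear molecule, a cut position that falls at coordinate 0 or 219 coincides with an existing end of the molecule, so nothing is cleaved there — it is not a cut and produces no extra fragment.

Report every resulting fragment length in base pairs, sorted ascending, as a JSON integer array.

[2,2,3,4,5,5,6,6,7,7,7,7,8,9,10,11,12,13,13,14,15,15,16,22]

Scan for sites:
  BxoIV AATCC/5: at [42, 104, 139, 144] ⇒ [47, 109, 144, 149]
  WciV CGGGTT/1: at [49, 175, 199] ⇒ [50, 176, 200]
  LmaII GCCACCCA/7: at [31, 56, 86, 123, 191] ⇒ [38, 63, 93, 130, 198]
  ZebIII TAGAAGG/7: at [4, 17, 24, 72, 131, 157, 167] ⇒ [11, 24, 31, 79, 138, 164, 174]
  XjeVI AATG/2: at [65, 113, 205, 210] ⇒ [67, 115, 207, 212]

Pooled cuts: [11, 24, 31, 38, 47, 50, 63, 67, 79, 93, 109, 115, 130, 138, 144, 149, 164, 174, 176, 198, 200, 207, 212]

Fragment lengths:
  [0,11): 11 bp
  [11,24): 13 bp
  [24,31): 7 bp
  [31,38): 7 bp
  [38,47): 9 bp
  [47,50): 3 bp
  [50,63): 13 bp
  [63,67): 4 bp
  [67,79): 12 bp
  [79,93): 14 bp
  [93,109): 16 bp
  [109,115): 6 bp
  [115,130): 15 bp
  [130,138): 8 bp
  [138,144): 6 bp
  [144,149): 5 bp
  [149,164): 15 bp
  [164,174): 10 bp
  [174,176): 2 bp
  [176,198): 22 bp
  [198,200): 2 bp
  [200,207): 7 bp
  [207,212): 5 bp
  [212,219): 7 bp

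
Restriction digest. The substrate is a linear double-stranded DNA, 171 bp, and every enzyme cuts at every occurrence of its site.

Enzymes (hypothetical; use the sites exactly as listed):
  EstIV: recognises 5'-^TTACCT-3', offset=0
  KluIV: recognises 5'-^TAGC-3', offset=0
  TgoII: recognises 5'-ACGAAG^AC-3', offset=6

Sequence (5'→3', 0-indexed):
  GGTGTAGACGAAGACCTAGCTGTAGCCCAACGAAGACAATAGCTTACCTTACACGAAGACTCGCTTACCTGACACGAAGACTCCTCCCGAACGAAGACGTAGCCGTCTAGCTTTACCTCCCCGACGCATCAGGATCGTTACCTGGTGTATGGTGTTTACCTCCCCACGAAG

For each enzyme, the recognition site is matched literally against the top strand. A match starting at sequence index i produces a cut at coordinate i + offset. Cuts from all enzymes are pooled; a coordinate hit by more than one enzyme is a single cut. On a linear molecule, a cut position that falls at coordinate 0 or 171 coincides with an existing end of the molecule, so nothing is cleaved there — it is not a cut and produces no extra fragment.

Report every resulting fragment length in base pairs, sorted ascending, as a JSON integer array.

[3,3,4,4,5,6,6,8,13,13,15,15,16,17,18,25]

Site scan:
  EstIV (TTACCT, off=0): starts [43, 64, 112, 137, 155] → cuts [43, 64, 112, 137, 155]
  KluIV (TAGC, off=0): starts [16, 22, 39, 99, 107] → cuts [16, 22, 39, 99, 107]
  TgoII (ACGAAGAC, off=6): starts [7, 29, 52, 73, 90] → cuts [13, 35, 58, 79, 96]

Pooled cuts: [13, 16, 22, 35, 39, 43, 58, 64, 79, 96, 99, 107, 112, 137, 155]

Fragments:
  [0,13): 13 bp
  [13,16): 3 bp
  [16,22): 6 bp
  [22,35): 13 bp
  [35,39): 4 bp
  [39,43): 4 bp
  [43,58): 15 bp
  [58,64): 6 bp
  [64,79): 15 bp
  [79,96): 17 bp
  [96,99): 3 bp
  [99,107): 8 bp
  [107,112): 5 bp
  [112,137): 25 bp
  [137,155): 18 bp
  [155,171): 16 bp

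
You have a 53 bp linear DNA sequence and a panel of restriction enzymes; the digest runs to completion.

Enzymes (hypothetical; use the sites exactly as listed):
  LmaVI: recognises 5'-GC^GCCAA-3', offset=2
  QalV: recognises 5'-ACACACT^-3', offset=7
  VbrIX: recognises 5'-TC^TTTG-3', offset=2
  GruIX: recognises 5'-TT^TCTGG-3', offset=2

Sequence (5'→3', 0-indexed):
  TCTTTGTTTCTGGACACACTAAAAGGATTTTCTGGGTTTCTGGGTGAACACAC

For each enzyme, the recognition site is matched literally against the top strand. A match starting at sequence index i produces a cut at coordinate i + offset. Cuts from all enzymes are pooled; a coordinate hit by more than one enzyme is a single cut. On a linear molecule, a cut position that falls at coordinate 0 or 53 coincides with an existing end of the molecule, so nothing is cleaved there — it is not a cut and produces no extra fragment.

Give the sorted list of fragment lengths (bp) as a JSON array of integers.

Scan for sites:
  LmaVI (GCGCCAA, off=2): no sites
  QalV ACACACT/7: at [13] ⇒ [20]
  VbrIX TCTTTG/2: at [0] ⇒ [2]
  GruIX TTTCTGG/2: at [6, 28, 36] ⇒ [8, 30, 38]

Pooled cuts: [2, 8, 20, 30, 38]

Fragments:
  [0,2): 2 bp
  [2,8): 6 bp
  [8,20): 12 bp
  [20,30): 10 bp
  [30,38): 8 bp
  [38,53): 15 bp

[2,6,8,10,12,15]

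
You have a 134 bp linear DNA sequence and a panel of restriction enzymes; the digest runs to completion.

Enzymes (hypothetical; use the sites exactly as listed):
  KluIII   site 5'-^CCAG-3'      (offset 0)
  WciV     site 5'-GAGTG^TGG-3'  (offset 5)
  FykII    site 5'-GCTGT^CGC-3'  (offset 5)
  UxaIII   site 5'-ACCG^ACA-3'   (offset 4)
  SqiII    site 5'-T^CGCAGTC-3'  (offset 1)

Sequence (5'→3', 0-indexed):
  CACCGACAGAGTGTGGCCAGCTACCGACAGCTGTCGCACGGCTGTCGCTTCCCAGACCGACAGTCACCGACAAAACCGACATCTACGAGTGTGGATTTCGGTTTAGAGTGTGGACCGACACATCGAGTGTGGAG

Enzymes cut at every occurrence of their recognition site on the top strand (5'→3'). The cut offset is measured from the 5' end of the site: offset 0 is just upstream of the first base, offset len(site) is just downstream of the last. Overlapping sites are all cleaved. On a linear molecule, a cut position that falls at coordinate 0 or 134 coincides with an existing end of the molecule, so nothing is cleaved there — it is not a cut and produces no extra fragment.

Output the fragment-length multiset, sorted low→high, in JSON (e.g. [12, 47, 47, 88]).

Per-enzyme occurrences:
  KluIII CCAG/0: at [16, 51] ⇒ [16, 51]
  WciV GAGTGTGG/5: at [8, 86, 105, 124] ⇒ [13, 91, 110, 129]
  FykII GCTGTCGC/5: at [29, 40] ⇒ [34, 45]
  UxaIII ACCGACA/4: at [1, 22, 55, 65, 74, 113] ⇒ [5, 26, 59, 69, 78, 117]
  SqiII (TCGCAGTC, off=1): no sites

All cut coordinates (distinct, sorted): [5, 13, 16, 26, 34, 45, 51, 59, 69, 78, 91, 110, 117, 129]

Fragment lengths:
  [0,5): 5 bp
  [5,13): 8 bp
  [13,16): 3 bp
  [16,26): 10 bp
  [26,34): 8 bp
  [34,45): 11 bp
  [45,51): 6 bp
  [51,59): 8 bp
  [59,69): 10 bp
  [69,78): 9 bp
  [78,91): 13 bp
  [91,110): 19 bp
  [110,117): 7 bp
  [117,129): 12 bp
  [129,134): 5 bp

[3,5,5,6,7,8,8,8,9,10,10,11,12,13,19]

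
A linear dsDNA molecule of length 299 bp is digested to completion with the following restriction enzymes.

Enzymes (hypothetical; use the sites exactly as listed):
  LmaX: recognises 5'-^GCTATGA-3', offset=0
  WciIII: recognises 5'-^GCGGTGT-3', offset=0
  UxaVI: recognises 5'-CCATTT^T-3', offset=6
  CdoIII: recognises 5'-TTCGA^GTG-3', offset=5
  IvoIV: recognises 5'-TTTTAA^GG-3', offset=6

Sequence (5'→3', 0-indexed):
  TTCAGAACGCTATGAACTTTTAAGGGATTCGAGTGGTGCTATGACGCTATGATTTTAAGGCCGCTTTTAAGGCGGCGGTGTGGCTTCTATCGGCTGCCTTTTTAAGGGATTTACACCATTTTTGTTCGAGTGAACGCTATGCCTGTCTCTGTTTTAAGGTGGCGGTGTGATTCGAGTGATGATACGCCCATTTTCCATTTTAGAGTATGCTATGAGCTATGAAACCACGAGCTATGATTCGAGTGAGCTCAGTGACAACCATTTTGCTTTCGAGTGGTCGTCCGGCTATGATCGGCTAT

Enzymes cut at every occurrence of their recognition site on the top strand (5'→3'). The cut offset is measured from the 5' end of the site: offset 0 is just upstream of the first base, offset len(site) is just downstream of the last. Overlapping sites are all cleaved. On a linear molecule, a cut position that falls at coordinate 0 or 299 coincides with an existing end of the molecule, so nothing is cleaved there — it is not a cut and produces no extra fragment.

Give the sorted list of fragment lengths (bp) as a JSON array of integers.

[4,4,5,7,7,8,8,8,8,9,9,11,12,12,13,14,15,15,15,16,18,22,28,31]

Per-enzyme occurrences:
  LmaX GCTATGA/0: at [8, 37, 45, 208, 215, 230, 284] ⇒ [8, 37, 45, 208, 215, 230, 284]
  WciIII GCGGTGT/0: at [74, 161] ⇒ [74, 161]
  UxaVI CCATTTT/6: at [115, 187, 194, 258] ⇒ [121, 193, 200, 264]
  CdoIII TTCGAGTG/5: at [27, 124, 170, 237, 268] ⇒ [32, 129, 175, 242, 273]
  IvoIV TTTTAAGG/6: at [17, 52, 64, 99, 151] ⇒ [23, 58, 70, 105, 157]

All cut coordinates (distinct, sorted): [8, 23, 32, 37, 45, 58, 70, 74, 105, 121, 129, 157, 161, 175, 193, 200, 208, 215, 230, 242, 264, 273, 284]

Fragment lengths:
  [0,8): 8 bp
  [8,23): 15 bp
  [23,32): 9 bp
  [32,37): 5 bp
  [37,45): 8 bp
  [45,58): 13 bp
  [58,70): 12 bp
  [70,74): 4 bp
  [74,105): 31 bp
  [105,121): 16 bp
  [121,129): 8 bp
  [129,157): 28 bp
  [157,161): 4 bp
  [161,175): 14 bp
  [175,193): 18 bp
  [193,200): 7 bp
  [200,208): 8 bp
  [208,215): 7 bp
  [215,230): 15 bp
  [230,242): 12 bp
  [242,264): 22 bp
  [264,273): 9 bp
  [273,284): 11 bp
  [284,299): 15 bp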